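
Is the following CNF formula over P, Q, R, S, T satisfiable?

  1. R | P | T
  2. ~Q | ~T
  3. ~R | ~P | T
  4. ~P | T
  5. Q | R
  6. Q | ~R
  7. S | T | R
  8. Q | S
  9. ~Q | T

Branch on Q: set Q = 0.
The clause (R) is unit, so R = 1.
But (~R) is also a unit clause — contradiction.
Undo Q and try Q = 1.
The clause (~T) is unit, so T = 0.
But (T) is also a unit clause — contradiction.
Both values of Q lead to a conflict.
No assignment satisfies every clause.

No, unsatisfiable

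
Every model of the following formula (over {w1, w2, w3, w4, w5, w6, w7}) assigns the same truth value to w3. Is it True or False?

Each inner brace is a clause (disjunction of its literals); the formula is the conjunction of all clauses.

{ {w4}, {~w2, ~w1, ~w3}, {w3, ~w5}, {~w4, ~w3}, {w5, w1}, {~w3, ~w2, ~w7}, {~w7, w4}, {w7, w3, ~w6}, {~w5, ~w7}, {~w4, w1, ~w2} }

False

Suppose w3 = 1.
Unit clause (w4) forces w4 = 1.
That conflicts with the unit clause (~w4).
So every satisfying assignment has w3 = False.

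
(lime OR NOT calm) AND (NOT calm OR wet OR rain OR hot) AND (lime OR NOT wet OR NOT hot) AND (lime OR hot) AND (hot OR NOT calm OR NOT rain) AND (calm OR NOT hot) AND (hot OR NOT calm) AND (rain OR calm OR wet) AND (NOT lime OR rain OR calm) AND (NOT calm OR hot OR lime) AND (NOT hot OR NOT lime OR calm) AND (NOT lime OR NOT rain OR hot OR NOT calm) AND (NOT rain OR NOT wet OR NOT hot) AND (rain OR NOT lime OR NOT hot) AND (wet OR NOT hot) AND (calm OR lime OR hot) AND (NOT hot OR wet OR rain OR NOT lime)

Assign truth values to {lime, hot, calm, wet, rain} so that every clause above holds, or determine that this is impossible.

Case lime = true:
Case calm = false:
(NOT hot) alone gives hot = false.
(rain) alone gives rain = true.
Every clause is now satisfied; wet is unconstrained.

lime=true; hot=false; calm=false; wet=false; rain=true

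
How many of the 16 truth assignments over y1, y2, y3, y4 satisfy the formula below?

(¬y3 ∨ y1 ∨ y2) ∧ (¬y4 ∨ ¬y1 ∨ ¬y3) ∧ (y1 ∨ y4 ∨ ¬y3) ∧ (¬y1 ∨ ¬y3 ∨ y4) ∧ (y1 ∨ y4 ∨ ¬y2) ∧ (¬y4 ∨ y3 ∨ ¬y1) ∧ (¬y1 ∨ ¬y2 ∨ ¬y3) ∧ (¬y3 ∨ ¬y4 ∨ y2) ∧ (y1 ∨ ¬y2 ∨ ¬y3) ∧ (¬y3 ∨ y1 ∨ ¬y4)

There are 2^4 = 16 truth assignments over (y1, y2, y3, y4).
Check each against the 10 clauses (columns in the order y1, y2, y3, y4):
  F F F F  ✓ satisfies all
  F F F T  ✓ satisfies all
  F F T F  ✗ fails (¬y3 ∨ y1 ∨ y2)
  F F T T  ✗ fails (¬y3 ∨ y1 ∨ y2)
  F T F F  ✗ fails (y1 ∨ y4 ∨ ¬y2)
  F T F T  ✓ satisfies all
  F T T F  ✗ fails (y1 ∨ y4 ∨ ¬y3)
  F T T T  ✗ fails (y1 ∨ ¬y2 ∨ ¬y3)
  T F F F  ✓ satisfies all
  T F F T  ✗ fails (¬y4 ∨ y3 ∨ ¬y1)
  T F T F  ✗ fails (¬y1 ∨ ¬y3 ∨ y4)
  T F T T  ✗ fails (¬y4 ∨ ¬y1 ∨ ¬y3)
  T T F F  ✓ satisfies all
  T T F T  ✗ fails (¬y4 ∨ y3 ∨ ¬y1)
  T T T F  ✗ fails (¬y1 ∨ ¬y3 ∨ y4)
  T T T T  ✗ fails (¬y4 ∨ ¬y1 ∨ ¬y3)
5 of the 16 rows are models.

5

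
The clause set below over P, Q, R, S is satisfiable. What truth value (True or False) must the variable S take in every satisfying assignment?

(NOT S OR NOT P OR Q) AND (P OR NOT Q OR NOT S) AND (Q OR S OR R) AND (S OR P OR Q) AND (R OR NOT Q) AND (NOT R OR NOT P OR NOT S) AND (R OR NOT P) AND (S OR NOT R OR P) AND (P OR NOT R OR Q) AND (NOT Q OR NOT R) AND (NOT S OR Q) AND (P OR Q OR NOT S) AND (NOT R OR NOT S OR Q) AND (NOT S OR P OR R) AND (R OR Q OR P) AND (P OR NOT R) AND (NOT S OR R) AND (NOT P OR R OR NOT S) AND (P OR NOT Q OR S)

Suppose S = true.
(Q) alone gives Q = true.
(P) alone gives P = true.
(R) alone gives R = true.
But (NOT R) is also a unit clause — contradiction.
So every satisfying assignment has S = False.

False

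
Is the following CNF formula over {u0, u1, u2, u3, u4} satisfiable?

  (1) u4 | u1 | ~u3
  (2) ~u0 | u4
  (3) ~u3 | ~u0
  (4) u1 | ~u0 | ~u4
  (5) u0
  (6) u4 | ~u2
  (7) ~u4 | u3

(u0) alone gives u0 = 1.
(u4) alone gives u4 = 1.
(~u3) alone gives u3 = 0.
That conflicts with the unit clause (u3).
No assignment satisfies every clause.

Unsatisfiable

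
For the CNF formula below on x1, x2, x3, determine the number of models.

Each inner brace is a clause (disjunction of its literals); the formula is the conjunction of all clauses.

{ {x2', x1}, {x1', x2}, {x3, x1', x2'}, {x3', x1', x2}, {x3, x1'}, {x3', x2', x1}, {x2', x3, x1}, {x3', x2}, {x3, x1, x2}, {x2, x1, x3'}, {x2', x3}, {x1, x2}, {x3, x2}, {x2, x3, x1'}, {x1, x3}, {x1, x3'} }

There are 2^3 = 8 truth assignments over (x1, x2, x3).
Check each against the 16 clauses (columns in the order x1, x2, x3):
  F F F  ✗ fails (x3 + x1 + x2)
  F F T  ✗ fails (x3' + x2)
  F T F  ✗ fails (x2' + x1)
  F T T  ✗ fails (x2' + x1)
  T F F  ✗ fails (x1' + x2)
  T F T  ✗ fails (x1' + x2)
  T T F  ✗ fails (x3 + x1' + x2')
  T T T  ✓ satisfies all
1 of the 8 rows is a model.

1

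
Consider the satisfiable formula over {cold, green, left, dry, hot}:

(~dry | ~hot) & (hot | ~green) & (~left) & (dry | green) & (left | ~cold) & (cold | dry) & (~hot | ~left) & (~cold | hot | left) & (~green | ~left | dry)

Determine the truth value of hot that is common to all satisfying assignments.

Suppose hot = 1.
Unit clause (~dry) forces dry = 0.
Unit clause (~left) forces left = 0.
Unit clause (green) forces green = 1.
Unit clause (~cold) forces cold = 0.
Now (cold) is unsatisfied and unit — conflict.
So every satisfying assignment has hot = False.

False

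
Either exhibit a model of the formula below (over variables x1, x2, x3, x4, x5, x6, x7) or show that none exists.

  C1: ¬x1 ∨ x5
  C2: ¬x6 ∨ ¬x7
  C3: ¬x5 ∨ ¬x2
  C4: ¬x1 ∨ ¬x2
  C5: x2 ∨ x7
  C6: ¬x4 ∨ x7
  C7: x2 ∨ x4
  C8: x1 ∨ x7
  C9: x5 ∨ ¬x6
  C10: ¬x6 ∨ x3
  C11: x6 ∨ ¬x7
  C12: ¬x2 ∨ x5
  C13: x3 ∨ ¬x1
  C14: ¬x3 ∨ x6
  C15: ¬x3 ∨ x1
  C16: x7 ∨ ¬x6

UNSATISFIABLE

Suppose x1 = False.
Unit clause (x7) forces x7 = True.
Unit clause (¬x6) forces x6 = False.
But (x6) is also a unit clause — contradiction.
So x1 must be the other value — set x1 = True.
Unit clause (x5) forces x5 = True.
Unit clause (¬x2) forces x2 = False.
Unit clause (x7) forces x7 = True.
Unit clause (¬x6) forces x6 = False.
But (x6) is also a unit clause — contradiction.
Neither x1 = True nor x1 = False works.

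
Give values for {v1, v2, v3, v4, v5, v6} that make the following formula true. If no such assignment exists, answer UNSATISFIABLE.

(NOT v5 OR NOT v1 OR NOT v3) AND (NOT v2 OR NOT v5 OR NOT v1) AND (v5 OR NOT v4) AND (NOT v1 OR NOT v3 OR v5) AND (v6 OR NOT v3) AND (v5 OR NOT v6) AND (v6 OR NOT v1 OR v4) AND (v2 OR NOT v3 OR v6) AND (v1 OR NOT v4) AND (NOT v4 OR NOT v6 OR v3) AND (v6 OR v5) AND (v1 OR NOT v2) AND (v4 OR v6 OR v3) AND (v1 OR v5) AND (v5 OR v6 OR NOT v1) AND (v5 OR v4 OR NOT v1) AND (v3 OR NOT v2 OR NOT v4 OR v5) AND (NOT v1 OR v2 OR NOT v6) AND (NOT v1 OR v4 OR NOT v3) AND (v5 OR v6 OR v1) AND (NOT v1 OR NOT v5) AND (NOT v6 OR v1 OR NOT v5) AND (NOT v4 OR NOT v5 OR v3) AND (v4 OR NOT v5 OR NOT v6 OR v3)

Branch on v5: set v5 = true.
The clause (NOT v1) is unit, so v1 = false.
The clause (NOT v4) is unit, so v4 = false.
The clause (NOT v2) is unit, so v2 = false.
The clause (NOT v6) is unit, so v6 = false.
The clause (NOT v3) is unit, so v3 = false.
Now (v3) is unsatisfied and unit — conflict.
So v5 must be the other value — set v5 = false.
The clause (NOT v4) is unit, so v4 = false.
The clause (NOT v6) is unit, so v6 = false.
Now (v6) is unsatisfied and unit — conflict.
Neither v5 = true nor v5 = false works.

UNSATISFIABLE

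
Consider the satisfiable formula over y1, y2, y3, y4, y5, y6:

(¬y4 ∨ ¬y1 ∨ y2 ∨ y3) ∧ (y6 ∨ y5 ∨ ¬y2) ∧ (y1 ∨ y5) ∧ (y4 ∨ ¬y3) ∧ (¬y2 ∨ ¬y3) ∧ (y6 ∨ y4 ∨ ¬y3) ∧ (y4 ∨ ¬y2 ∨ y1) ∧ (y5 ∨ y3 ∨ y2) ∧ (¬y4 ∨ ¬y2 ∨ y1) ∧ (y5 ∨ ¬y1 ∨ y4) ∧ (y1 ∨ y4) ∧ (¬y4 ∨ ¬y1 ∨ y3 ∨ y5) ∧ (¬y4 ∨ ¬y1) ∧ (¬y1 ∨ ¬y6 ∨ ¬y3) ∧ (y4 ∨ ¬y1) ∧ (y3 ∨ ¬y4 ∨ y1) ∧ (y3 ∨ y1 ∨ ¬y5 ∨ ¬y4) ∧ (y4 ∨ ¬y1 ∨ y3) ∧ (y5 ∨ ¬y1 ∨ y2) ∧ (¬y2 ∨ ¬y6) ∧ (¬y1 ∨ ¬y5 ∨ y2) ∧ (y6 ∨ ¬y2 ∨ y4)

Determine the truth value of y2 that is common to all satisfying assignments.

Suppose y2 = True.
Unit clause (¬y3) forces y3 = False.
Unit clause (¬y6) forces y6 = False.
Unit clause (y5) forces y5 = True.
Unit clause (y4) forces y4 = True.
Unit clause (y1) forces y1 = True.
But (¬y1) is also a unit clause — contradiction.
So every satisfying assignment has y2 = False.

False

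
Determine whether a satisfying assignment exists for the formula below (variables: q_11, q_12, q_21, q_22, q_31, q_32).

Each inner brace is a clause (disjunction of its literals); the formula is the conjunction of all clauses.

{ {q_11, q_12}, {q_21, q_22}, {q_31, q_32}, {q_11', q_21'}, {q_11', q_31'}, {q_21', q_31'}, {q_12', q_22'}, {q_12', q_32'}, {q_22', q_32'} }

Unsatisfiable

Try q_11 = 1.
(q_21') alone gives q_21 = 0.
(q_22) alone gives q_22 = 1.
(q_31') alone gives q_31 = 0.
(q_32) alone gives q_32 = 1.
That conflicts with the unit clause (q_32').
So q_11 must be the other value — set q_11 = 0.
(q_12) alone gives q_12 = 1.
(q_22') alone gives q_22 = 0.
(q_21) alone gives q_21 = 1.
(q_31') alone gives q_31 = 0.
(q_32) alone gives q_32 = 1.
That conflicts with the unit clause (q_32').
Both values of q_11 lead to a conflict.
No assignment satisfies every clause.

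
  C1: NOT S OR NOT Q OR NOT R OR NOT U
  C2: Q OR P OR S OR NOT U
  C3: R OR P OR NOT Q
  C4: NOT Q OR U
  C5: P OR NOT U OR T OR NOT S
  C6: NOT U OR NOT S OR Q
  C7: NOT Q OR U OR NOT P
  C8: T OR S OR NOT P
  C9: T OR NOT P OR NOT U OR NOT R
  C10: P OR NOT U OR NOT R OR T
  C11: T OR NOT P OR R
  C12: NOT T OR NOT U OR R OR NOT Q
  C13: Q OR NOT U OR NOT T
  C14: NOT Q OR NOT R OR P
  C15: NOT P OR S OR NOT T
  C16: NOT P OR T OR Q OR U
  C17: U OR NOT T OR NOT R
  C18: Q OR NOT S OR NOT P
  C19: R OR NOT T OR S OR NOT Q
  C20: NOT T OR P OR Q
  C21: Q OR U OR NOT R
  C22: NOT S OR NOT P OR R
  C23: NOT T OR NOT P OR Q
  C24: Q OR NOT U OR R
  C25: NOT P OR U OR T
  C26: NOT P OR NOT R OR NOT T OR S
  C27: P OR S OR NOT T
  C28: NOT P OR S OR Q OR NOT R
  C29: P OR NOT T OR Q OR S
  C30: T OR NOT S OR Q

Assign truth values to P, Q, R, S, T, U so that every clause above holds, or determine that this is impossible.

P=false,  Q=false,  R=false,  S=false,  T=false,  U=false

Try Q = false.
Try U = false.
The clause (NOT R) is unit, so R = false.
Try T = false.
The clause (NOT P) is unit, so P = false.
The clause (NOT S) is unit, so S = false.
All clauses are satisfied.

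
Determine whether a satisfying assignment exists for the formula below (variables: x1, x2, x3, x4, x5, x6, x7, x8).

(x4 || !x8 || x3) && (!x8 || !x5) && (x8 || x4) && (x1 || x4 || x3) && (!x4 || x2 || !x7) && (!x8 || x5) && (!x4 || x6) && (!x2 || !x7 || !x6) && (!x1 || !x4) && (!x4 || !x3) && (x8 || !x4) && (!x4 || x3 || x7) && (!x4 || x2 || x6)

No

Case x8 = false:
(x4) alone gives x4 = true.
But (!x4) is also a unit clause — contradiction.
Backtrack on x8: now try x8 = true.
(!x5) alone gives x5 = false.
But (x5) is also a unit clause — contradiction.
Both values of x8 lead to a conflict.
No assignment satisfies every clause.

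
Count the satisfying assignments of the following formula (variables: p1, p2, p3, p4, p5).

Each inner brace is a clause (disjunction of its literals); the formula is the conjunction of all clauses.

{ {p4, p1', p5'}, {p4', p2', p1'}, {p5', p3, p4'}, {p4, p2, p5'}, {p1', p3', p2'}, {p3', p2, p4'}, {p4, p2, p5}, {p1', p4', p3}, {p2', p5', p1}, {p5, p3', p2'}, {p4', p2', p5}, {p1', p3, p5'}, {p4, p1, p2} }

3

There are 2^5 = 32 truth assignments over (p1, p2, p3, p4, p5).
Split on p3. With p3 = 1, the clauses containing p3 are satisfied and p3' drops from the rest; 0 of the 2^4 = 16 assignments to the other variables satisfy what remains.
With p3 = 0, by the same count on the reduced clause set, 3 assignments work.
Total: 0 + 3 = 3.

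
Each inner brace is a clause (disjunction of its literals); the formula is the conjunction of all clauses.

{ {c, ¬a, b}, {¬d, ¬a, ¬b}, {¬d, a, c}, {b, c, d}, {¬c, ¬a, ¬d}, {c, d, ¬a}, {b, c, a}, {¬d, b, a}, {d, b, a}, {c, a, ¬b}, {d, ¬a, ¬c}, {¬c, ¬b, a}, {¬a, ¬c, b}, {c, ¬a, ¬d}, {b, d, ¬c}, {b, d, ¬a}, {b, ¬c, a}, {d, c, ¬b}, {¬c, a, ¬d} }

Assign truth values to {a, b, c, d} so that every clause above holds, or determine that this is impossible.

Try c = True.
Try a = False.
The clause (¬b) is unit, so b = False.
But (b) is also a unit clause — contradiction.
Backtrack on a: now try a = True.
The clause (¬d) is unit, so d = False.
But (d) is also a unit clause — contradiction.
Either choice for a ends in contradiction.
Backtrack on c: now try c = False.
Try a = False.
The clause (¬d) is unit, so d = False.
The clause (b) is unit, so b = True.
But (¬b) is also a unit clause — contradiction.
Backtrack on a: now try a = True.
The clause (b) is unit, so b = True.
The clause (¬d) is unit, so d = False.
But (d) is also a unit clause — contradiction.
Either choice for a ends in contradiction.
Either choice for c ends in contradiction.

UNSATISFIABLE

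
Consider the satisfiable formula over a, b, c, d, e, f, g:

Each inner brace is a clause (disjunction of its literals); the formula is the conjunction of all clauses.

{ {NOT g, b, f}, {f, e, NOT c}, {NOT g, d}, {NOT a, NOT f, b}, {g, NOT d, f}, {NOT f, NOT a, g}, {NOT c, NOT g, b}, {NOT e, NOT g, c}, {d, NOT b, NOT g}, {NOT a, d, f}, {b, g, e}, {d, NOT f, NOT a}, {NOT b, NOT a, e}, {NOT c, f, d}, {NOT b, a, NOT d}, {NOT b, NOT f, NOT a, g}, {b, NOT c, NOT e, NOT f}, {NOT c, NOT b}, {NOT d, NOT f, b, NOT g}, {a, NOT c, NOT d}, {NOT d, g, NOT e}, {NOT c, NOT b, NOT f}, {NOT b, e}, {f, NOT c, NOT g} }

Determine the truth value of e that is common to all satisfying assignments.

Suppose e = false.
The clause (NOT b) is unit, so b = false.
The clause (g) is unit, so g = true.
The clause (f) is unit, so f = true.
The clause (d) is unit, so d = true.
That conflicts with the unit clause (NOT d).
So every satisfying assignment has e = True.

True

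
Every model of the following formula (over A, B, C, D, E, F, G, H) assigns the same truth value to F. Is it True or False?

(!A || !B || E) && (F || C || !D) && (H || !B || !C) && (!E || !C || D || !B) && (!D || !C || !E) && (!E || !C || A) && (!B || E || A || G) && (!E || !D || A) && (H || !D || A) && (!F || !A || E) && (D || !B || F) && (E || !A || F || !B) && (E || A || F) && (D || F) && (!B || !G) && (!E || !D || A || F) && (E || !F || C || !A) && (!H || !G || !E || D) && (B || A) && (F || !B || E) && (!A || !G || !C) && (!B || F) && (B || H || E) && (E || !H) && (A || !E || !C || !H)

Suppose F = false.
From the singleton clause (D), D = true.
From the singleton clause (C), C = true.
From the singleton clause (!E), E = false.
From the singleton clause (A), A = true.
From the singleton clause (!B), B = false.
From the singleton clause (!G), G = false.
From the singleton clause (H), H = true.
But (!H) is also a unit clause — contradiction.
So every satisfying assignment has F = True.

True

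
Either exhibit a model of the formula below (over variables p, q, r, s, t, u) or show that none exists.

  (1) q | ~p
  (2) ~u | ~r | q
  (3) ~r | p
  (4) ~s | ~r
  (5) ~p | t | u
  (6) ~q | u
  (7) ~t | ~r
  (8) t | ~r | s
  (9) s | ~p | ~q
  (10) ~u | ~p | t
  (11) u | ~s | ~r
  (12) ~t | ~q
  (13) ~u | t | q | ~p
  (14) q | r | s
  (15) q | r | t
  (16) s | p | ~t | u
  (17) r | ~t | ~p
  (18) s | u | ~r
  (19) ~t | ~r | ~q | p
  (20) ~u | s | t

Try q = 0.
From the singleton clause (~p), p = 0.
From the singleton clause (~r), r = 0.
From the singleton clause (s), s = 1.
From the singleton clause (t), t = 1.
No clause remains; u is free.

p: 0; q: 0; r: 0; s: 1; t: 1; u: 1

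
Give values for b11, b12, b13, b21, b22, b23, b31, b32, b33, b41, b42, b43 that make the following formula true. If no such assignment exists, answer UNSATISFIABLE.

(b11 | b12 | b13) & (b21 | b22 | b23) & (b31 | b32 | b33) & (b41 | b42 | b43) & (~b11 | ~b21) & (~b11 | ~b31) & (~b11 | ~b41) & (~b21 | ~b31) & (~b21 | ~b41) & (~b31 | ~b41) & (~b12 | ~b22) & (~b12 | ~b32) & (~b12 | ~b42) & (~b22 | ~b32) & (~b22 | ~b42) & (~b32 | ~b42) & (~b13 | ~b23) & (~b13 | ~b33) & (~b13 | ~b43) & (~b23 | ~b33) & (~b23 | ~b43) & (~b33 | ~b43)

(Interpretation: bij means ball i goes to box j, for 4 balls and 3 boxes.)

Try b11 = 0.
Try b12 = 1.
Unit clause (~b22) forces b22 = 0.
Unit clause (~b32) forces b32 = 0.
Unit clause (~b42) forces b42 = 0.
Try b21 = 1.
Unit clause (~b31) forces b31 = 0.
Unit clause (b33) forces b33 = 1.
Unit clause (~b41) forces b41 = 0.
Unit clause (b43) forces b43 = 1.
But (~b43) is also a unit clause — contradiction.
That branch fails; take b21 = 0 instead.
Unit clause (b23) forces b23 = 1.
Unit clause (~b13) forces b13 = 0.
Unit clause (~b33) forces b33 = 0.
Unit clause (b31) forces b31 = 1.
Unit clause (~b41) forces b41 = 0.
Unit clause (b43) forces b43 = 1.
But (~b43) is also a unit clause — contradiction.
Both values of b21 lead to a conflict.
That branch fails; take b12 = 0 instead.
Unit clause (b13) forces b13 = 1.
Unit clause (~b23) forces b23 = 0.
Unit clause (~b33) forces b33 = 0.
Unit clause (~b43) forces b43 = 0.
Try b21 = 1.
Unit clause (~b31) forces b31 = 0.
Unit clause (b32) forces b32 = 1.
Unit clause (~b41) forces b41 = 0.
Unit clause (b42) forces b42 = 1.
But (~b42) is also a unit clause — contradiction.
That branch fails; take b21 = 0 instead.
Unit clause (b22) forces b22 = 1.
Unit clause (~b32) forces b32 = 0.
Unit clause (b31) forces b31 = 1.
Unit clause (~b41) forces b41 = 0.
Unit clause (b42) forces b42 = 1.
But (~b42) is also a unit clause — contradiction.
Both values of b21 lead to a conflict.
Both values of b12 lead to a conflict.
That branch fails; take b11 = 1 instead.
Unit clause (~b21) forces b21 = 0.
Unit clause (~b31) forces b31 = 0.
Unit clause (~b41) forces b41 = 0.
Try b22 = 1.
Unit clause (~b12) forces b12 = 0.
Unit clause (~b32) forces b32 = 0.
Unit clause (b33) forces b33 = 1.
Unit clause (~b42) forces b42 = 0.
Unit clause (b43) forces b43 = 1.
But (~b43) is also a unit clause — contradiction.
That branch fails; take b22 = 0 instead.
Unit clause (b23) forces b23 = 1.
Unit clause (~b13) forces b13 = 0.
Unit clause (~b33) forces b33 = 0.
Unit clause (b32) forces b32 = 1.
Unit clause (~b12) forces b12 = 0.
Unit clause (~b42) forces b42 = 0.
Unit clause (b43) forces b43 = 1.
But (~b43) is also a unit clause — contradiction.
Both values of b22 lead to a conflict.
Both values of b11 lead to a conflict.

UNSATISFIABLE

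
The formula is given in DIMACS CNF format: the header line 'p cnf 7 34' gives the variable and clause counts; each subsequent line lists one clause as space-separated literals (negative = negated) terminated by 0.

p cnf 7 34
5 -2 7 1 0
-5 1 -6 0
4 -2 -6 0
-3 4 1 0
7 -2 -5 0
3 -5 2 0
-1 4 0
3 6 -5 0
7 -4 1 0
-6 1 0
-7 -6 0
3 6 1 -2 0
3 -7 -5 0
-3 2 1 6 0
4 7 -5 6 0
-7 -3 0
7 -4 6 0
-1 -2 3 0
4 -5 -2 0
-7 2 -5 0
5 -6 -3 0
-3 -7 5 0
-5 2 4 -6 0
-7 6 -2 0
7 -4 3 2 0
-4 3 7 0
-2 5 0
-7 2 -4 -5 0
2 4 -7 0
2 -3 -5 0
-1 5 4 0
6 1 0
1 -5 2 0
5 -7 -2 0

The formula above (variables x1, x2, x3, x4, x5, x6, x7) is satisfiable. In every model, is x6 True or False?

Suppose x6 = True.
From the singleton clause (x1), x1 = True.
From the singleton clause (x4), x4 = True.
From the singleton clause (¬x7), x7 = False.
From the singleton clause (x3), x3 = True.
From the singleton clause (x5), x5 = True.
From the singleton clause (¬x2), x2 = False.
Now (x2) is unsatisfied and unit — conflict.
So every satisfying assignment has x6 = False.

False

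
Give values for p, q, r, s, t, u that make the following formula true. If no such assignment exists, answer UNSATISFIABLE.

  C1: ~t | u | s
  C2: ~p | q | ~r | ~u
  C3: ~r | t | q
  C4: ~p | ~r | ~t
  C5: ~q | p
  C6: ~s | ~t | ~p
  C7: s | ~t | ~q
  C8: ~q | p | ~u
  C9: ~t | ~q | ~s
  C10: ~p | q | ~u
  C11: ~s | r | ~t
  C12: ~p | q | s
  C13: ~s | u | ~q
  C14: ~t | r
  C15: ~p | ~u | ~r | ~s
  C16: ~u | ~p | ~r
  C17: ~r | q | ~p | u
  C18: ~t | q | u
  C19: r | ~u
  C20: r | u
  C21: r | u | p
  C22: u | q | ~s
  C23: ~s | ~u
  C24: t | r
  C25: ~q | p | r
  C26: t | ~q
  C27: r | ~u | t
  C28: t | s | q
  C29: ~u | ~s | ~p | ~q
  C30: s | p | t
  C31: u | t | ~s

p: 0,  q: 0,  r: 1,  s: 0,  t: 1,  u: 1

Case q = 0:
Case r = 1:
The clause (t) is unit, so t = 1.
The clause (~p) is unit, so p = 0.
The clause (u) is unit, so u = 1.
The clause (~s) is unit, so s = 0.
This assignment satisfies each clause.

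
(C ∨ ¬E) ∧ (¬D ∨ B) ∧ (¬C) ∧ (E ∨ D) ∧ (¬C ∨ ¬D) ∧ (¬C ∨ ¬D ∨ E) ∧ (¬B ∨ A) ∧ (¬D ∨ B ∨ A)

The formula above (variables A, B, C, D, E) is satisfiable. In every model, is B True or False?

True

Suppose B = False.
The clause (¬D) is unit, so D = False.
The clause (¬C) is unit, so C = False.
The clause (¬E) is unit, so E = False.
But (E) is also a unit clause — contradiction.
So every satisfying assignment has B = True.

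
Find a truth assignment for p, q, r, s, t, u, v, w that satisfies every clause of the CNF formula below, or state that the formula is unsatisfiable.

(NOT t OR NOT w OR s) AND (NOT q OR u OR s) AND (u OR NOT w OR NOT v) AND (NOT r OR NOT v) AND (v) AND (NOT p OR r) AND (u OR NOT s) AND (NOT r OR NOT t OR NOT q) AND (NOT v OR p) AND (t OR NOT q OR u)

The clause (v) is unit, so v = true.
The clause (NOT r) is unit, so r = false.
The clause (NOT p) is unit, so p = false.
Now (p) is unsatisfied and unit — conflict.

UNSATISFIABLE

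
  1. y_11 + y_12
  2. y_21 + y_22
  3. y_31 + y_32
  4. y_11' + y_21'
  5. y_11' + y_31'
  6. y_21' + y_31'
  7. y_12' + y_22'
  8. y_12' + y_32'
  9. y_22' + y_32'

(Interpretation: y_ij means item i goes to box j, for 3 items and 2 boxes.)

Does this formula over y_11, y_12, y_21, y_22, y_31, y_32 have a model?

Try y_11 = 1.
The clause (y_21') is unit, so y_21 = 0.
The clause (y_22) is unit, so y_22 = 1.
The clause (y_31') is unit, so y_31 = 0.
The clause (y_32) is unit, so y_32 = 1.
That conflicts with the unit clause (y_32').
That branch fails; take y_11 = 0 instead.
The clause (y_12) is unit, so y_12 = 1.
The clause (y_22') is unit, so y_22 = 0.
The clause (y_21) is unit, so y_21 = 1.
The clause (y_31') is unit, so y_31 = 0.
The clause (y_32) is unit, so y_32 = 1.
That conflicts with the unit clause (y_32').
Neither y_11 = 1 nor y_11 = 0 works.
No assignment satisfies every clause.

Unsatisfiable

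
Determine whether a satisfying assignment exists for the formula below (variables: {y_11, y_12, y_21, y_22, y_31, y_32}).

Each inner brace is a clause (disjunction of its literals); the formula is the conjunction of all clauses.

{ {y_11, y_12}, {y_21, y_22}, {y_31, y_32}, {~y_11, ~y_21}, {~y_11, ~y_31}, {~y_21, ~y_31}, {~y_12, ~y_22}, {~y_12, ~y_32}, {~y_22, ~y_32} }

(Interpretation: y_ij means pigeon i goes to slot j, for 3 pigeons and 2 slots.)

No

Branch on y_11: set y_11 = 1.
From the singleton clause (~y_21), y_21 = 0.
From the singleton clause (y_22), y_22 = 1.
From the singleton clause (~y_31), y_31 = 0.
From the singleton clause (y_32), y_32 = 1.
But (~y_32) is also a unit clause — contradiction.
So y_11 must be the other value — set y_11 = 0.
From the singleton clause (y_12), y_12 = 1.
From the singleton clause (~y_22), y_22 = 0.
From the singleton clause (y_21), y_21 = 1.
From the singleton clause (~y_31), y_31 = 0.
From the singleton clause (y_32), y_32 = 1.
But (~y_32) is also a unit clause — contradiction.
Both values of y_11 lead to a conflict.
No assignment satisfies every clause.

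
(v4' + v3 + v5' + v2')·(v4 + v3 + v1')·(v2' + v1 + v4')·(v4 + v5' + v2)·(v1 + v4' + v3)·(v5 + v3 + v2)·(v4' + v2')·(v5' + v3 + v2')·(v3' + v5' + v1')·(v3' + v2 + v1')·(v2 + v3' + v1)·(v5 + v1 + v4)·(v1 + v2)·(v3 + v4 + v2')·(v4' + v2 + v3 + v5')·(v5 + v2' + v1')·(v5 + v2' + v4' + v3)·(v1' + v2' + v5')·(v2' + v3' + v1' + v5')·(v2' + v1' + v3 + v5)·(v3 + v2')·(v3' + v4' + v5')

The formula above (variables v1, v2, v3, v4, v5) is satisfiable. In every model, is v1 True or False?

Suppose v1 = 1.
Suppose v4 = 1.
From the singleton clause (v2'), v2 = 0.
From the singleton clause (v3'), v3 = 0.
From the singleton clause (v5), v5 = 1.
Now (v5') is unsatisfied and unit — conflict.
That branch fails; take v4 = 0 instead.
From the singleton clause (v3), v3 = 1.
From the singleton clause (v5'), v5 = 0.
From the singleton clause (v2), v2 = 1.
Now (v2') is unsatisfied and unit — conflict.
Neither v4 = 1 nor v4 = 0 works.
So every satisfying assignment has v1 = False.

False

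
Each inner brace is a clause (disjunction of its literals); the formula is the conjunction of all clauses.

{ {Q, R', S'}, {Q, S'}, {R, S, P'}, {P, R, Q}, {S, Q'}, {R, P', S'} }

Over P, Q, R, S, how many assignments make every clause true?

5

There are 2^4 = 16 truth assignments over (P, Q, R, S).
Check each against the 6 clauses (columns in the order P, Q, R, S):
  F F F F  ✗ fails (P + R + Q)
  F F F T  ✗ fails (Q + S')
  F F T F  ✓ satisfies all
  F F T T  ✗ fails (Q + R' + S')
  F T F F  ✗ fails (S + Q')
  F T F T  ✓ satisfies all
  F T T F  ✗ fails (S + Q')
  F T T T  ✓ satisfies all
  T F F F  ✗ fails (R + S + P')
  T F F T  ✗ fails (Q + S')
  T F T F  ✓ satisfies all
  T F T T  ✗ fails (Q + R' + S')
  T T F F  ✗ fails (R + S + P')
  T T F T  ✗ fails (R + P' + S')
  T T T F  ✗ fails (S + Q')
  T T T T  ✓ satisfies all
5 of the 16 rows are models.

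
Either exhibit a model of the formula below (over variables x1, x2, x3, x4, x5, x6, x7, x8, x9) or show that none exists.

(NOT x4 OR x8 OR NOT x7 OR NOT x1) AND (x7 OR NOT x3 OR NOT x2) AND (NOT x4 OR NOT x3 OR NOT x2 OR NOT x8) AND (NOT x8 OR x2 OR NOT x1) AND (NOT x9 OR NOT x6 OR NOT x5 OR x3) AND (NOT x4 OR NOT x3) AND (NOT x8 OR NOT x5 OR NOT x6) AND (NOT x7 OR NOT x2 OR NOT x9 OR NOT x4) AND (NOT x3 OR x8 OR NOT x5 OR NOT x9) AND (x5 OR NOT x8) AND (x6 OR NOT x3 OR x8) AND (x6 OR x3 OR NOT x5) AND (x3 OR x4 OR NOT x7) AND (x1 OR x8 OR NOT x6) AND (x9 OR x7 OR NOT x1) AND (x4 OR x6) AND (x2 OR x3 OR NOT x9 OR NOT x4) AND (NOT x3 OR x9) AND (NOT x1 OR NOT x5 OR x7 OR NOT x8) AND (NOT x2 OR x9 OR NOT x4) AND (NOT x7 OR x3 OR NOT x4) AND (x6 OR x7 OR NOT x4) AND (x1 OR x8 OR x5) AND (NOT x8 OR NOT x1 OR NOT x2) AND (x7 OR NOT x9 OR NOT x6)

x1: true; x2: true; x3: true; x4: false; x5: false; x6: true; x7: true; x8: false; x9: true

Case x4 = false:
Unit clause (x6) forces x6 = true.
Case x8 = false:
Unit clause (x1) forces x1 = true.
Case x3 = true:
Unit clause (x9) forces x9 = true.
Unit clause (NOT x5) forces x5 = false.
Unit clause (x7) forces x7 = true.
All clauses hold; x2 can take either value.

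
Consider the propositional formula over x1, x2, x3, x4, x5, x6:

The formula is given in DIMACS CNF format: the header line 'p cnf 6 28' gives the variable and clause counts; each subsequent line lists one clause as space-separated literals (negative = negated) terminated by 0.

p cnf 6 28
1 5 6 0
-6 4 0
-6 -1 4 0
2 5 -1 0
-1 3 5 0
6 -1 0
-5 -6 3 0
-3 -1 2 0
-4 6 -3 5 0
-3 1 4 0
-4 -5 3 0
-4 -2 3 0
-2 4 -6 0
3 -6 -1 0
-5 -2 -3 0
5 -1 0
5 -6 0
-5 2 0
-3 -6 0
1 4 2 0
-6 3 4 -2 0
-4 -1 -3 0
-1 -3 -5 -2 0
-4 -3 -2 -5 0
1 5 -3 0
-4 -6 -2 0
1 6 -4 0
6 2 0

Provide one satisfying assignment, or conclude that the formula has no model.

Case x6 = False:
The clause (¬x1) is unit, so x1 = False.
The clause (x5) is unit, so x5 = True.
The clause (x2) is unit, so x2 = True.
The clause (¬x3) is unit, so x3 = False.
The clause (¬x4) is unit, so x4 = False.
This assignment satisfies each clause.

x1: False, x2: True, x3: False, x4: False, x5: True, x6: False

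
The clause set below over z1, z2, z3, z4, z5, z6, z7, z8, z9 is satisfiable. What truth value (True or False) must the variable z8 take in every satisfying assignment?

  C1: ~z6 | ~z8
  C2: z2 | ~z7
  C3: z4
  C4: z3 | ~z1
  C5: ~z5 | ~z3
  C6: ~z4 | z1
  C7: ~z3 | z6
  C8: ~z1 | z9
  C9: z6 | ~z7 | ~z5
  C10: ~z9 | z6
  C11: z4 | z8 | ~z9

False

Suppose z8 = 1.
From the singleton clause (~z6), z6 = 0.
From the singleton clause (z4), z4 = 1.
From the singleton clause (z1), z1 = 1.
From the singleton clause (z3), z3 = 1.
Now (~z3) is unsatisfied and unit — conflict.
So every satisfying assignment has z8 = False.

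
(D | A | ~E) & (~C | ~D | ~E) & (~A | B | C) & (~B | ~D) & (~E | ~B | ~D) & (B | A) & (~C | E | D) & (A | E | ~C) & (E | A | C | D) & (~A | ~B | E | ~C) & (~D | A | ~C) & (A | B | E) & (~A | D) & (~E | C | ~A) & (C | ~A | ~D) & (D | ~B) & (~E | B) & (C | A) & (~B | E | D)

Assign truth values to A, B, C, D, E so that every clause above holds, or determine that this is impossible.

A ↦ 1; B ↦ 0; C ↦ 1; D ↦ 1; E ↦ 0

Suppose B = 0.
Unit clause (A) forces A = 1.
Unit clause (C) forces C = 1.
Unit clause (D) forces D = 1.
Unit clause (~E) forces E = 0.
This assignment satisfies each clause.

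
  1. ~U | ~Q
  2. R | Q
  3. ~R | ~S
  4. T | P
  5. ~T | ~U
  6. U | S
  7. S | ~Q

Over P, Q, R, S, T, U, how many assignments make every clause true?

4

There are 2^6 = 64 truth assignments over (P, Q, R, S, T, U).
Split on P. With P = 1, the clauses containing P are satisfied and ~P drops from the rest; 3 of the 2^5 = 32 assignments to the other variables satisfy what remains.
With P = 0, by the same count on the reduced clause set, 1 assignment works.
(One model: P=F, Q=T, R=F, S=T, T=T, U=F.)
Total: 3 + 1 = 4.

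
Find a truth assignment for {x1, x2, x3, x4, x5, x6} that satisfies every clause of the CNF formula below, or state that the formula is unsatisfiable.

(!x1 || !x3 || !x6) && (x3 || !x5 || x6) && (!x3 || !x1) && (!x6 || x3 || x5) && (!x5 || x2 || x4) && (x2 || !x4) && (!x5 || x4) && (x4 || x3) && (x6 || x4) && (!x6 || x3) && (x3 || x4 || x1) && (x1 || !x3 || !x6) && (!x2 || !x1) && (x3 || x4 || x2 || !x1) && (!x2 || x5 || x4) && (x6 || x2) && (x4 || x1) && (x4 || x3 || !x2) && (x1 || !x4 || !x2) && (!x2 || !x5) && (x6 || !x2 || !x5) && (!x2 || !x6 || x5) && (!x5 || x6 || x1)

Branch on x3: set x3 = false.
(x4) alone gives x4 = true.
(x2) alone gives x2 = true.
(!x6) alone gives x6 = false.
(!x5) alone gives x5 = false.
(!x1) alone gives x1 = false.
Now (x1) is unsatisfied and unit — conflict.
Backtrack on x3: now try x3 = true.
(!x1) alone gives x1 = false.
(!x6) alone gives x6 = false.
(x4) alone gives x4 = true.
(x2) alone gives x2 = true.
Now (!x2) is unsatisfied and unit — conflict.
Either choice for x3 ends in contradiction.

UNSATISFIABLE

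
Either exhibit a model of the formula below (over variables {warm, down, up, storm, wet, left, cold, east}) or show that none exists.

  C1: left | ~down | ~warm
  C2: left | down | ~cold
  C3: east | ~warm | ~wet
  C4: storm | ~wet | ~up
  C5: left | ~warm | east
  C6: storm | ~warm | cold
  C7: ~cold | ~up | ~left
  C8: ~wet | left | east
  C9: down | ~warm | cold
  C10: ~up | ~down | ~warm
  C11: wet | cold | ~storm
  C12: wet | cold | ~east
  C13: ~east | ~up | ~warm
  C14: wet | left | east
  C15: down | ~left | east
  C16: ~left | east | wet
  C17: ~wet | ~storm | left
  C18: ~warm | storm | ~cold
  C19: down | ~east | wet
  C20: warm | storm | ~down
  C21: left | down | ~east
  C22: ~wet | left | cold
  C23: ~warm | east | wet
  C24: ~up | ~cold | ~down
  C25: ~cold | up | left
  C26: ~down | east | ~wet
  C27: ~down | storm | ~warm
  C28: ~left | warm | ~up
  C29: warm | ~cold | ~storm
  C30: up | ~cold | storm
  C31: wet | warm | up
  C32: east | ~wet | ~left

Try left = 1.
Try cold = 1.
The clause (~up) is unit, so up = 0.
The clause (storm) is unit, so storm = 1.
The clause (warm) is unit, so warm = 1.
Try east = 1.
Try down = 0.
The clause (wet) is unit, so wet = 1.
Every clause now holds.

warm ↦ 1, down ↦ 0, up ↦ 0, storm ↦ 1, wet ↦ 1, left ↦ 1, cold ↦ 1, east ↦ 1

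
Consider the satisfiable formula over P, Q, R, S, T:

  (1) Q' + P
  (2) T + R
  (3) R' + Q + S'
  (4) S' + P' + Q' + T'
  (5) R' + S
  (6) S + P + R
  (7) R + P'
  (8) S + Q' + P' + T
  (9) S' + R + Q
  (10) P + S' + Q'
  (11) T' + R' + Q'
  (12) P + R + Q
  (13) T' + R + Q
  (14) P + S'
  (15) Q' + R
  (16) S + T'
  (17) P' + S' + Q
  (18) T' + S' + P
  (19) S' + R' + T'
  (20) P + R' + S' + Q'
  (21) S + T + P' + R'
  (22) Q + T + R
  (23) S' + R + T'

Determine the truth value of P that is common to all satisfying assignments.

True

Suppose P = 0.
The clause (Q') is unit, so Q = 0.
The clause (R) is unit, so R = 1.
The clause (S') is unit, so S = 0.
Now (S) is unsatisfied and unit — conflict.
So every satisfying assignment has P = True.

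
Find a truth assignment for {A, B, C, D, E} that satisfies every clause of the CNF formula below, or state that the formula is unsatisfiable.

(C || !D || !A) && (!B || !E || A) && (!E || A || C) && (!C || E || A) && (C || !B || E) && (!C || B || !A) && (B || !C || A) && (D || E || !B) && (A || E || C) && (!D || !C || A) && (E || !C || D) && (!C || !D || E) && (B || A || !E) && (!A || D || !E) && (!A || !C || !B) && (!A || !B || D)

A ↦ true,  B ↦ false,  C ↦ false,  D ↦ false,  E ↦ false

Branch on C: set C = false.
Branch on D: set D = false.
Branch on E: set E = false.
Unit clause (!B) forces B = false.
Unit clause (A) forces A = true.
This assignment satisfies each clause.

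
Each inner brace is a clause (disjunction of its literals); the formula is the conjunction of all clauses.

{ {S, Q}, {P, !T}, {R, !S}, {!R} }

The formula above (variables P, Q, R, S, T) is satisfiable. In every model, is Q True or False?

True

Suppose Q = false.
Unit clause (S) forces S = true.
Unit clause (R) forces R = true.
Now (!R) is unsatisfied and unit — conflict.
So every satisfying assignment has Q = True.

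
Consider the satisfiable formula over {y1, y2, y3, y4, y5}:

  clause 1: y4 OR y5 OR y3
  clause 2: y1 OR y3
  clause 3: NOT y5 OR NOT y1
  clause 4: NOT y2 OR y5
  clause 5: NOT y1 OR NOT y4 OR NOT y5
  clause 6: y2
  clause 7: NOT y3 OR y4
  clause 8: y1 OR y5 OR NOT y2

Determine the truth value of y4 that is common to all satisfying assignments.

True

Suppose y4 = false.
From the singleton clause (y2), y2 = true.
From the singleton clause (y5), y5 = true.
From the singleton clause (NOT y1), y1 = false.
From the singleton clause (y3), y3 = true.
But (NOT y3) is also a unit clause — contradiction.
So every satisfying assignment has y4 = True.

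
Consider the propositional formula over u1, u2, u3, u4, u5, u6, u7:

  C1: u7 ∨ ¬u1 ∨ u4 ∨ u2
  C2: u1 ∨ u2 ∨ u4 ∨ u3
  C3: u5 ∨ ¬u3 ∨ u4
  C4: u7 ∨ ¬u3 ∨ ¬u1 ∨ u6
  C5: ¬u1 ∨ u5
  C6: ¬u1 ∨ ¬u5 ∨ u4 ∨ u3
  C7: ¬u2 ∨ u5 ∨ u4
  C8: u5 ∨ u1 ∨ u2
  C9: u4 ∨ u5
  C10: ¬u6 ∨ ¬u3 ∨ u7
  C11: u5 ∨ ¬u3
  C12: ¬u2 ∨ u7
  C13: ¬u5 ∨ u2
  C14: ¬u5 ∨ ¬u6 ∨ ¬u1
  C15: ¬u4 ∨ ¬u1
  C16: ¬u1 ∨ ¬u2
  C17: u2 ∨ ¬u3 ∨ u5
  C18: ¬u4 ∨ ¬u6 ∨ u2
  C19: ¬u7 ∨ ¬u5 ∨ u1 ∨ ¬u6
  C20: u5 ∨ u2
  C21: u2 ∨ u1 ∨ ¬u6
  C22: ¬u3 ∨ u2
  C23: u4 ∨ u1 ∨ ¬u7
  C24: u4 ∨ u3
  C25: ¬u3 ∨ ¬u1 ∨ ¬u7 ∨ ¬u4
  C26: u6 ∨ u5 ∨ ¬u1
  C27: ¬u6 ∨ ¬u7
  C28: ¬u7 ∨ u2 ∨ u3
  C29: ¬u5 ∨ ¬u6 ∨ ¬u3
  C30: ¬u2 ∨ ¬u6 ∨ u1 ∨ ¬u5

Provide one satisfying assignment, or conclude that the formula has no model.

Try u1 = False.
Try u5 = True.
The clause (u2) is unit, so u2 = True.
The clause (u7) is unit, so u7 = True.
The clause (¬u6) is unit, so u6 = False.
The clause (u4) is unit, so u4 = True.
No clause remains; u3 is free.

u1 ↦ False, u2 ↦ True, u3 ↦ False, u4 ↦ True, u5 ↦ True, u6 ↦ False, u7 ↦ True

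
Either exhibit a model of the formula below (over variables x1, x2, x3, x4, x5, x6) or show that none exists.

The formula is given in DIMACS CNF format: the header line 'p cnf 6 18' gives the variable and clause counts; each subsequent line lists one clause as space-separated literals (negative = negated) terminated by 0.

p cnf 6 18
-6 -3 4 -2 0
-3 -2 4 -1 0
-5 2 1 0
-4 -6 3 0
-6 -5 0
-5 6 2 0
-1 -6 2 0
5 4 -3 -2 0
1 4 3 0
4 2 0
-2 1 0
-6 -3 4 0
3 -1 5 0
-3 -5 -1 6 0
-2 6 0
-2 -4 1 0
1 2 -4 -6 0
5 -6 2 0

Case x6 = False:
(¬x2) alone gives x2 = False.
(¬x5) alone gives x5 = False.
(x4) alone gives x4 = True.
Case x3 = True:
No clause remains; x1 is free.

x1=True, x2=False, x3=True, x4=True, x5=False, x6=False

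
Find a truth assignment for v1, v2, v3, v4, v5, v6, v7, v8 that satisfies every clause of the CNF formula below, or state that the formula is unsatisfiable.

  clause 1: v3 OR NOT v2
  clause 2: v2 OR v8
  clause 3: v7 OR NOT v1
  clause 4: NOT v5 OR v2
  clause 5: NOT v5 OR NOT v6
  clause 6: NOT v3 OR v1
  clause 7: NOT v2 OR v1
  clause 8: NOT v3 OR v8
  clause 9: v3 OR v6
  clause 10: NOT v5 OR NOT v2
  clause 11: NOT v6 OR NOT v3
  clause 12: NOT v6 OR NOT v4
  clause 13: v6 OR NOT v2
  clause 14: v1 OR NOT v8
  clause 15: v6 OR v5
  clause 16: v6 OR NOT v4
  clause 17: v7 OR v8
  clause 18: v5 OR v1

v1 ↦ true, v2 ↦ false, v3 ↦ false, v4 ↦ false, v5 ↦ false, v6 ↦ true, v7 ↦ true, v8 ↦ true

Branch on v3: set v3 = false.
The clause (NOT v2) is unit, so v2 = false.
The clause (v8) is unit, so v8 = true.
The clause (NOT v5) is unit, so v5 = false.
The clause (v6) is unit, so v6 = true.
The clause (NOT v4) is unit, so v4 = false.
The clause (v1) is unit, so v1 = true.
The clause (v7) is unit, so v7 = true.
All clauses are satisfied.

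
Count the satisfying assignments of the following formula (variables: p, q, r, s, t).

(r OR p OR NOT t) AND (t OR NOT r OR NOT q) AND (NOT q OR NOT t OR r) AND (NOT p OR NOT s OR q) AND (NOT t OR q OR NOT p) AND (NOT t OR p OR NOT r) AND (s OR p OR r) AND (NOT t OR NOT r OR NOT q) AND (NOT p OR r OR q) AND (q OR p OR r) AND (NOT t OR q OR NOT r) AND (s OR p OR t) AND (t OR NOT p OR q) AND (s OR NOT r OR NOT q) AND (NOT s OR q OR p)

There are 2^5 = 32 truth assignments over (p, q, r, s, t).
Split on q. With q = true, the clauses containing q are satisfied and NOT q drops from the rest; 3 of the 2^4 = 16 assignments to the other variables satisfy what remains.
With q = false, by the same count on the reduced clause set, 0 assignments work.
(One model: p=F, q=T, r=F, s=T, t=F.)
Total: 3 + 0 = 3.

3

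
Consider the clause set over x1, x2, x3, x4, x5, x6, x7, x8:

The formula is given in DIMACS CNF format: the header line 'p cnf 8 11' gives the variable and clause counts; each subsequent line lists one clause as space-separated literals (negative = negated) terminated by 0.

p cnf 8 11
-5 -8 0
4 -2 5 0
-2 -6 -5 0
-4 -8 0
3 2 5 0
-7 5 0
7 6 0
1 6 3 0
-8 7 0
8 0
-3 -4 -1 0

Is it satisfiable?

No

Unit clause (x8) forces x8 = True.
Unit clause (¬x5) forces x5 = False.
Unit clause (¬x4) forces x4 = False.
Unit clause (¬x2) forces x2 = False.
Unit clause (x3) forces x3 = True.
Unit clause (¬x7) forces x7 = False.
That conflicts with the unit clause (x7).
No assignment satisfies every clause.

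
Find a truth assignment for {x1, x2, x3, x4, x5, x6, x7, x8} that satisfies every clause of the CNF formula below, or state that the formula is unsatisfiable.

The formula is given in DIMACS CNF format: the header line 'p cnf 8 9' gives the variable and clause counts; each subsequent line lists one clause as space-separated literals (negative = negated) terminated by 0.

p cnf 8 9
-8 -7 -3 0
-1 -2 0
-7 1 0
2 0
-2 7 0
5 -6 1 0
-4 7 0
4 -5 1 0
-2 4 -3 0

UNSATISFIABLE

Unit clause (x2) forces x2 = True.
Unit clause (¬x1) forces x1 = False.
Unit clause (¬x7) forces x7 = False.
That conflicts with the unit clause (x7).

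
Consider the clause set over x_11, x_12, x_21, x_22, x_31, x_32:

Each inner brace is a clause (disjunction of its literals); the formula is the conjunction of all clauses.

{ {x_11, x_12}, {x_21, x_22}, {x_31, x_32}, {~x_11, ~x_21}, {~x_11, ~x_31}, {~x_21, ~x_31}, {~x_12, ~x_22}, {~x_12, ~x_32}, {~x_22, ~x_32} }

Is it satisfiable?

Unsatisfiable

Case x_11 = 1:
Unit clause (~x_21) forces x_21 = 0.
Unit clause (x_22) forces x_22 = 1.
Unit clause (~x_31) forces x_31 = 0.
Unit clause (x_32) forces x_32 = 1.
But (~x_32) is also a unit clause — contradiction.
That branch fails; take x_11 = 0 instead.
Unit clause (x_12) forces x_12 = 1.
Unit clause (~x_22) forces x_22 = 0.
Unit clause (x_21) forces x_21 = 1.
Unit clause (~x_31) forces x_31 = 0.
Unit clause (x_32) forces x_32 = 1.
But (~x_32) is also a unit clause — contradiction.
Both values of x_11 lead to a conflict.
No assignment satisfies every clause.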